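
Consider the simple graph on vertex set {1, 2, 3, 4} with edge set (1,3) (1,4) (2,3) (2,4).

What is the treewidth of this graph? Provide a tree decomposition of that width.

Treewidth 2.
One optimal decomposition is:
Bags: B1 = {2, 3, 4}  B2 = {1, 3, 4}
Tree: B1–B2

Every bag has size at most 3, so the width is 3 − 1 = 2 and tw(G) ≤ 2. The edges 3–2–4–1–3 form a cycle, so G is not a tree and its treewidth is at least 2. Combining the bounds, tw(G) = 2.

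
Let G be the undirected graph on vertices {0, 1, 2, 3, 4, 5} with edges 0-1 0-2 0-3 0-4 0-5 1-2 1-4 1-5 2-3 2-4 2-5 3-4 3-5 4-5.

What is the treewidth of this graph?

4

A width-4 tree decomposition is:
Bags: B1 = {0, 1, 2, 4, 5}  B2 = {0, 2, 3, 4, 5}
Tree: B1–B2
Each bag holds 5 vertices, so the decomposition has width 4, which upper-bounds the treewidth. For the lower bound, the 5 vertices {0, 1, 2, 4, 5} are pairwise adjacent, and any tree decomposition puts a clique entirely inside one bag — forcing width ≥ 4. Combining the bounds, tw(G) = 4.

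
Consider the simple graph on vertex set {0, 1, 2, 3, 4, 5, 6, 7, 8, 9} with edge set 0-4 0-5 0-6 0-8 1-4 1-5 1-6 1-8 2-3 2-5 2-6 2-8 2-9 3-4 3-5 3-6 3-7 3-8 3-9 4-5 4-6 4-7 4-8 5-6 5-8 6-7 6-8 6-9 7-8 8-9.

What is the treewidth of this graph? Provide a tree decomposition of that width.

Treewidth 4.
Bags: B1 = {3, 4, 6, 7, 8}  B2 = {3, 4, 5, 6, 8}  B3 = {2, 3, 5, 6, 8}  B4 = {1, 4, 5, 6, 8}  B5 = {2, 3, 6, 8, 9}  B6 = {0, 4, 5, 6, 8}
Tree: B1–B2, B2–B3, B2–B4, B3–B5, B2–B6

Every bag has size at most 5, so the width is 5 − 1 = 4 and tw(G) ≤ 4. On the other hand G contains the 5-clique {0, 4, 5, 6, 8}. A clique must lie in a single bag of any decomposition, so no decomposition can have width below 4. Therefore the treewidth is 4.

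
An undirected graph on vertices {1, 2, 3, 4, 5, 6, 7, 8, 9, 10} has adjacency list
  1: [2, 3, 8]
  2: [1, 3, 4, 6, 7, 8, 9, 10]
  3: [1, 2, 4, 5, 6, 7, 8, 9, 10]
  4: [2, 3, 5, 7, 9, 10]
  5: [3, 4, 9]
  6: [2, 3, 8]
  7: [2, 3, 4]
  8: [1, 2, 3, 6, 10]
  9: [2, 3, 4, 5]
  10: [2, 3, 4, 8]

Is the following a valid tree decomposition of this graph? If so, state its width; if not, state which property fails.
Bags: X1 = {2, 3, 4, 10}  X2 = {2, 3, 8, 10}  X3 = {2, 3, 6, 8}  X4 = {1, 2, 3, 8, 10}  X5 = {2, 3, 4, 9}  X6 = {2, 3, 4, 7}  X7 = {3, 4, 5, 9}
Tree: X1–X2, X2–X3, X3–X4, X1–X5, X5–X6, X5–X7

A tree decomposition must satisfy three properties: every vertex lies in some bag; for every edge, both endpoints lie together in some bag; and for every vertex, the bags containing it form a connected subtree. Here bags containing vertex 10 are not connected in the tree, so the decomposition is invalid.

No — bags containing vertex 10 are not connected in the tree.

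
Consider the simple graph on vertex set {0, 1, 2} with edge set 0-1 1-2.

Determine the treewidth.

1

A width-1 tree decomposition is:
Bags: B1 = {0, 1}  B2 = {1, 2}
Tree: B1–B2
The largest bag has 2 vertices, giving width 1; this decomposition certifies tw(G) ≤ 1. G has an edge, so its treewidth is at least 1. The upper and lower bounds meet at 1, so that is the treewidth.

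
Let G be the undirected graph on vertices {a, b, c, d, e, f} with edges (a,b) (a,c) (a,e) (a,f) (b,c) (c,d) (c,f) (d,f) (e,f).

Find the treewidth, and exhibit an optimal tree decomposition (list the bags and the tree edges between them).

The largest bag has 3 vertices, giving width 2; this decomposition certifies tw(G) ≤ 2. Conversely, {a, e, f} is a clique of size 3, and the vertices of any clique must share a bag in every tree decomposition; so some bag has ≥ 3 vertices and tw(G) ≥ 2. Combining the bounds, tw(G) = 2.

Treewidth 2.
One optimal decomposition is:
Bags: B1 = {c, d, f}  B2 = {a, c, f}  B3 = {a, b, c}  B4 = {a, e, f}
Tree: B1–B2, B2–B3, B2–B4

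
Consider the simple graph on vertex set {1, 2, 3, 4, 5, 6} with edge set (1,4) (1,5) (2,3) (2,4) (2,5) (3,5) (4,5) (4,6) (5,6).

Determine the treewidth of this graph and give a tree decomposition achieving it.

The largest bag has 3 vertices, giving width 2; this decomposition certifies tw(G) ≤ 2. For the lower bound, the 3 vertices {2, 3, 5} are pairwise adjacent, and any tree decomposition puts a clique entirely inside one bag — forcing width ≥ 2. Combining the bounds, tw(G) = 2.

Treewidth 2.
One such decomposition:
Bags: B1 = {2, 3, 5}  B2 = {2, 4, 5}  B3 = {4, 5, 6}  B4 = {1, 4, 5}
Tree: B1–B2, B2–B3, B3–B4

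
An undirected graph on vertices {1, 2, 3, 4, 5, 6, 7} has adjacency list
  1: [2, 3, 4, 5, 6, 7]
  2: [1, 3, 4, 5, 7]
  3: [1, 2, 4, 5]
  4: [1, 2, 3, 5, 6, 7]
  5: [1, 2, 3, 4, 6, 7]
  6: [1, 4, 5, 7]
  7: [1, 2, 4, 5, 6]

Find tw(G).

4

A width-4 tree decomposition is:
Bags: B1 = {1, 4, 5, 6, 7}  B2 = {1, 2, 4, 5, 7}  B3 = {1, 2, 3, 4, 5}
Tree: B1–B2, B2–B3
Every bag has size at most 5, so the width is 5 − 1 = 4 and tw(G) ≤ 4. Conversely, {1, 2, 3, 4, 5} is a clique of size 5, and the vertices of any clique must share a bag in every tree decomposition; so some bag has ≥ 5 vertices and tw(G) ≥ 4. Therefore the treewidth is 4.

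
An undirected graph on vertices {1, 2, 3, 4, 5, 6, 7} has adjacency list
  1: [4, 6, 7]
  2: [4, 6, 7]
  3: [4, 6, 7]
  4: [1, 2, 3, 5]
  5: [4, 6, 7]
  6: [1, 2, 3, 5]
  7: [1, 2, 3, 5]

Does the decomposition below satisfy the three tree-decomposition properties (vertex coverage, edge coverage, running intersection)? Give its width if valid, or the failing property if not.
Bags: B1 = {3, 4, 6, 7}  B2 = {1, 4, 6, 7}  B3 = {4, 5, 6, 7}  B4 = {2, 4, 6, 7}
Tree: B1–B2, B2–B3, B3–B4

Yes; width 3.

Vertex coverage: the bags together contain {1, 2, 3, 4, 5, 6, 7}, the full vertex set. Edge coverage: each edge of G has both endpoints in at least one bag. Running intersection: for every vertex, the bags containing it form a connected subtree. All three properties hold, so this is a valid tree decomposition of width max|bag| − 1 = 3, and hence tw(G) ≤ 3.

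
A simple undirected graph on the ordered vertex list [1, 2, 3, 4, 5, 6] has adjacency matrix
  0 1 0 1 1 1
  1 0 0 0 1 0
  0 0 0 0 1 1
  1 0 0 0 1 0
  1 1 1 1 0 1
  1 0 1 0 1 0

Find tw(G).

A width-2 tree decomposition is:
Bags: B1 = {1, 5, 6}  B2 = {3, 5, 6}  B3 = {1, 2, 5}  B4 = {1, 4, 5}
Tree: B1–B2, B1–B3, B1–B4
The largest bag has 3 vertices, giving width 2; this decomposition certifies tw(G) ≤ 2. For the lower bound, the 3 vertices {1, 2, 5} are pairwise adjacent, and any tree decomposition puts a clique entirely inside one bag — forcing width ≥ 2. Hence tw(G) = 2 exactly.

2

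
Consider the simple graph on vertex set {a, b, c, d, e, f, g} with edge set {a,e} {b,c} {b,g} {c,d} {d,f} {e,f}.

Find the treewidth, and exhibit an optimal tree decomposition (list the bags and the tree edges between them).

Every bag has size at most 2, so the width is 2 − 1 = 1 and tw(G) ≤ 1. Any graph with an edge has treewidth ≥ 1, and G has the edge a–e. Hence tw(G) = 1 exactly.

Treewidth 1.
Bags: B1 = {a, e}  B2 = {e, f}  B3 = {d, f}  B4 = {c, d}  B5 = {b, c}  B6 = {b, g}
Tree: B1–B2, B2–B3, B3–B4, B4–B5, B5–B6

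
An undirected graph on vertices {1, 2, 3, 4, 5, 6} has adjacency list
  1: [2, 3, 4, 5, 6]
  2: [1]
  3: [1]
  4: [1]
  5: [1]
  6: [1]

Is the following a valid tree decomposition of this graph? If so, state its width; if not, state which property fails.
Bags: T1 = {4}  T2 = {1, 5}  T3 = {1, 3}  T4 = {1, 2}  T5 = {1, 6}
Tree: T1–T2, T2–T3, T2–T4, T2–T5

No — edge (1,4) lies in no bag.

A tree decomposition must satisfy three properties: every vertex lies in some bag; for every edge, both endpoints lie together in some bag; and for every vertex, the bags containing it form a connected subtree. Here edge (1,4) lies in no bag, so the decomposition is invalid.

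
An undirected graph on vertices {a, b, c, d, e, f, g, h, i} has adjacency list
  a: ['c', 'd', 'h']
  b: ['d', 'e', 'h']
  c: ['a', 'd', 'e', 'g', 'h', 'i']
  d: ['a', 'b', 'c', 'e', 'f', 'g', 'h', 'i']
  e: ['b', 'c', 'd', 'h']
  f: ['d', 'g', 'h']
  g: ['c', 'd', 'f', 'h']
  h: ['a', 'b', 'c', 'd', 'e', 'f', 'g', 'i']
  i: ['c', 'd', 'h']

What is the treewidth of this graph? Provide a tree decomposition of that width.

Treewidth 3.
Bags: B1 = {c, d, g, h}  B2 = {a, c, d, h}  B3 = {c, d, e, h}  B4 = {d, f, g, h}  B5 = {c, d, h, i}  B6 = {b, d, e, h}
Tree: B1–B2, B2–B3, B1–B4, B3–B5, B3–B6

Every bag has size at most 4, so the width is 4 − 1 = 3 and tw(G) ≤ 3. Conversely, {c, d, g, h} is a clique of size 4, and the vertices of any clique must share a bag in every tree decomposition; so some bag has ≥ 4 vertices and tw(G) ≥ 3. The upper and lower bounds meet at 3, so that is the treewidth.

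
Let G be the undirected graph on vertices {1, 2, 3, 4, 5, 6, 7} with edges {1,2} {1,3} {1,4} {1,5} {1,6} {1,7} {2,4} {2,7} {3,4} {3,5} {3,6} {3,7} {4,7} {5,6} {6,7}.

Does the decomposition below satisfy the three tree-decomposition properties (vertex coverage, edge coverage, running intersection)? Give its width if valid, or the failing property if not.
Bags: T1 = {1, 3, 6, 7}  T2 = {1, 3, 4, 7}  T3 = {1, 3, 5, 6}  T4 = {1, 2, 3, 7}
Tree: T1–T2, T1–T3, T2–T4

A tree decomposition must satisfy three properties: every vertex lies in some bag; for every edge, both endpoints lie together in some bag; and for every vertex, the bags containing it form a connected subtree. Here edge (4,2) lies in no bag, so the decomposition is invalid.

No — edge (4,2) lies in no bag.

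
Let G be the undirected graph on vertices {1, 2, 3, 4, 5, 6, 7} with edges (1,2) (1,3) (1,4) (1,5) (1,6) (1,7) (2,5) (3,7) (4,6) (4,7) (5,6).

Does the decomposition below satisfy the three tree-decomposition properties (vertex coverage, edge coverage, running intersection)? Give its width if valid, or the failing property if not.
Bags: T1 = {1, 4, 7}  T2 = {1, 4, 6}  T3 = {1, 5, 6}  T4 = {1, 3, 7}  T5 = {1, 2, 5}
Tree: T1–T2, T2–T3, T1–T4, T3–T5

Yes; width 2.

Checking the three conditions: (i) the bags cover all of {1, 2, 3, 4, 5, 6, 7}; (ii) for each edge, some bag contains both endpoints; (iii) the bags containing any fixed vertex form a subtree. All hold, so the decomposition is valid with width 3 − 1 = 2.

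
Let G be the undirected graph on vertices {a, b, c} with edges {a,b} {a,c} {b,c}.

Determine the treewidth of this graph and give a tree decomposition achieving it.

Treewidth 2.
Bags: B1 = {a, b, c}
Tree: (single bag)

A single bag containing all 3 vertices is trivially a valid decomposition of width 2. Conversely, {a, b, c} is a clique of size 3, and the vertices of any clique must share a bag in every tree decomposition; so some bag has ≥ 3 vertices and tw(G) ≥ 2. The upper and lower bounds meet at 2, so that is the treewidth.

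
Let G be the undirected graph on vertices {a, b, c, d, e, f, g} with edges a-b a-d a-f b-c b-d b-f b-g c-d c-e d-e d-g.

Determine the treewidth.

A width-2 tree decomposition is:
Bags: B1 = {b, c, d}  B2 = {c, d, e}  B3 = {a, b, d}  B4 = {a, b, f}  B5 = {b, d, g}
Tree: B1–B2, B1–B3, B3–B4, B3–B5
Every bag has size at most 3, so the width is 3 − 1 = 2 and tw(G) ≤ 2. Conversely, {c, d, e} is a clique of size 3, and the vertices of any clique must share a bag in every tree decomposition; so some bag has ≥ 3 vertices and tw(G) ≥ 2. Combining the bounds, tw(G) = 2.

2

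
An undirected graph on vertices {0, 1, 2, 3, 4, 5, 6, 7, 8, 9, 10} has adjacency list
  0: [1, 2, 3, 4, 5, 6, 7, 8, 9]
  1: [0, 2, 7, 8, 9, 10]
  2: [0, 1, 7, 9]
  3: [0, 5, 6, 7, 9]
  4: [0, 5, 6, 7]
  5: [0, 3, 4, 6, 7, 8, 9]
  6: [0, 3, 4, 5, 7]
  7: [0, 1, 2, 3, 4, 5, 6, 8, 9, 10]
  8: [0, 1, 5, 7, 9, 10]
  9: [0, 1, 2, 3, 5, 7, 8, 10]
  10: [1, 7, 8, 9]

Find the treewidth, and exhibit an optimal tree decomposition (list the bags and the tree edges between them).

Treewidth 4.
Bags: B1 = {0, 5, 7, 8, 9}  B2 = {0, 3, 5, 7, 9}  B3 = {0, 3, 5, 6, 7}  B4 = {0, 1, 7, 8, 9}  B5 = {0, 1, 2, 7, 9}  B6 = {0, 4, 5, 6, 7}  B7 = {1, 7, 8, 9, 10}
Tree: B1–B2, B2–B3, B1–B4, B4–B5, B3–B6, B4–B7

The largest bag has 5 vertices, giving width 4; this decomposition certifies tw(G) ≤ 4. On the other hand G contains the 5-clique {0, 1, 7, 8, 9}. A clique must lie in a single bag of any decomposition, so no decomposition can have width below 4. The upper and lower bounds meet at 4, so that is the treewidth.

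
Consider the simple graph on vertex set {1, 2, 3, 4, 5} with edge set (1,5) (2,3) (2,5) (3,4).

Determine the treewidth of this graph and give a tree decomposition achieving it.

The largest bag has 2 vertices, giving width 1; this decomposition certifies tw(G) ≤ 1. Since G has at least one edge (e.g. 4–3), it is not an edgeless graph, so tw(G) ≥ 1. Therefore the treewidth is 1.

Treewidth 1.
One optimal decomposition is:
Bags: B1 = {3, 4}  B2 = {2, 3}  B3 = {2, 5}  B4 = {1, 5}
Tree: B1–B2, B2–B3, B3–B4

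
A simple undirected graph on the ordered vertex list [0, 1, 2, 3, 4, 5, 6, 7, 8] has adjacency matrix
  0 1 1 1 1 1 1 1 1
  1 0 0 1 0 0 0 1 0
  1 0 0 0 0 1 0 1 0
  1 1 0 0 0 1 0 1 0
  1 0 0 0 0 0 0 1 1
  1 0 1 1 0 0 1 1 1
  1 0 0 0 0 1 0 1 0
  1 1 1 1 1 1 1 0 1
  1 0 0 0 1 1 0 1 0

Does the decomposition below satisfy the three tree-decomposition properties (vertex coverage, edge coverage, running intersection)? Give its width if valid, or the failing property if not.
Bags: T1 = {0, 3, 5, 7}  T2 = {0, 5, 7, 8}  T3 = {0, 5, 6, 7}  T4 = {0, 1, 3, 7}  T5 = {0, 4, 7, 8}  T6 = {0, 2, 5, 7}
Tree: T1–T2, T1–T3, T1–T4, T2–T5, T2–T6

Checking the three conditions: (i) the bags cover all of {0, 1, 2, 3, 4, 5, 6, 7, 8}; (ii) for each edge, some bag contains both endpoints; (iii) the bags containing any fixed vertex form a subtree. All hold, so the decomposition is valid with width 4 − 1 = 3.

Yes; width 3.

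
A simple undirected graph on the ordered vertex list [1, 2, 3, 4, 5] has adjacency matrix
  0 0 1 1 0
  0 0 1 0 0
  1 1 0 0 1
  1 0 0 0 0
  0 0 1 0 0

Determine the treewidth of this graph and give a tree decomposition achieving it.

Every bag has size at most 2, so the width is 2 − 1 = 1 and tw(G) ≤ 1. Any graph with an edge has treewidth ≥ 1, and G has the edge 1–3. Hence tw(G) = 1 exactly.

Treewidth 1.
Bags: B1 = {1, 3}  B2 = {3, 5}  B3 = {1, 4}  B4 = {2, 3}
Tree: B1–B2, B1–B3, B1–B4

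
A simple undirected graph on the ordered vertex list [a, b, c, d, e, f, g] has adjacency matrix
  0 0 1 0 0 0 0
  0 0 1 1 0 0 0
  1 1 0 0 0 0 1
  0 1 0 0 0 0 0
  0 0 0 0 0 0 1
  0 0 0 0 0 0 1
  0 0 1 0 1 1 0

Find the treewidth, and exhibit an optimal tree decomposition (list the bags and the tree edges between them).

Every bag has size at most 2, so the width is 2 − 1 = 1 and tw(G) ≤ 1. Since G has at least one edge (e.g. c–g), it is not an edgeless graph, so tw(G) ≥ 1. Hence tw(G) = 1 exactly.

Treewidth 1.
One optimal decomposition is:
Bags: B1 = {c, g}  B2 = {f, g}  B3 = {e, g}  B4 = {a, c}  B5 = {b, c}  B6 = {b, d}
Tree: B1–B2, B2–B3, B1–B4, B1–B5, B5–B6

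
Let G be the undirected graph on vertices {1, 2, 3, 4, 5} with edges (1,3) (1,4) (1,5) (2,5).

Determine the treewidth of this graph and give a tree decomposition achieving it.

Each bag holds 2 vertices, so the decomposition has width 1, which upper-bounds the treewidth. G has an edge, so its treewidth is at least 1. Combining the bounds, tw(G) = 1.

Treewidth 1.
One optimal decomposition is:
Bags: B1 = {1, 4}  B2 = {1, 3}  B3 = {1, 5}  B4 = {2, 5}
Tree: B1–B2, B1–B3, B3–B4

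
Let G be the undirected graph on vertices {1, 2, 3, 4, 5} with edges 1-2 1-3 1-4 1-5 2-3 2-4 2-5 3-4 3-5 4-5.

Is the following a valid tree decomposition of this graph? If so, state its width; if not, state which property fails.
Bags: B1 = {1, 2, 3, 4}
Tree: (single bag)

A tree decomposition must satisfy three properties: every vertex lies in some bag; for every edge, both endpoints lie together in some bag; and for every vertex, the bags containing it form a connected subtree. Here vertex 5 appears in no bag, so the decomposition is invalid.

No — vertex 5 appears in no bag.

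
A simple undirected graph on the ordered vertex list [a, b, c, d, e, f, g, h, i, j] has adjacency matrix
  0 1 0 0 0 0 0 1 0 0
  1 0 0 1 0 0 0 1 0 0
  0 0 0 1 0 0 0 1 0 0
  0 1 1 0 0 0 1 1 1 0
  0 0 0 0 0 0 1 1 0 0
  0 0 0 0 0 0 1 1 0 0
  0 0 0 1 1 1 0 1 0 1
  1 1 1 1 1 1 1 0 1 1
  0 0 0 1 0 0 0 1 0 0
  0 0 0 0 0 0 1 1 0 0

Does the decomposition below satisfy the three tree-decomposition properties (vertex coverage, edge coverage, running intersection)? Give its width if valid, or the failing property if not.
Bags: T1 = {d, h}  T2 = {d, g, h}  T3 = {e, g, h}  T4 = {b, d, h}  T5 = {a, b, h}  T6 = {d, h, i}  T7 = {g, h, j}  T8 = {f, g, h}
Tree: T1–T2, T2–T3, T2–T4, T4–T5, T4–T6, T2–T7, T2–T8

No — vertex c appears in no bag.

A tree decomposition must satisfy three properties: every vertex lies in some bag; for every edge, both endpoints lie together in some bag; and for every vertex, the bags containing it form a connected subtree. Here vertex c appears in no bag, so the decomposition is invalid.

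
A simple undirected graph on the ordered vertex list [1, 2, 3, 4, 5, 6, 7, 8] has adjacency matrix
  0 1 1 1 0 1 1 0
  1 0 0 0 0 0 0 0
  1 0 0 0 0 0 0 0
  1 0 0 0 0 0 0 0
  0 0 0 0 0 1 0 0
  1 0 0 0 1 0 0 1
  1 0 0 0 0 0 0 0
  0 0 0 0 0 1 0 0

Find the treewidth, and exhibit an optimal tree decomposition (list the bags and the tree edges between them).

Every bag has size at most 2, so the width is 2 − 1 = 1 and tw(G) ≤ 1. Since G has at least one edge (e.g. 6–1), it is not an edgeless graph, so tw(G) ≥ 1. Combining the bounds, tw(G) = 1.

Treewidth 1.
One such decomposition:
Bags: B1 = {1, 6}  B2 = {6, 8}  B3 = {1, 3}  B4 = {1, 2}  B5 = {1, 4}  B6 = {1, 7}  B7 = {5, 6}
Tree: B1–B2, B1–B3, B3–B4, B1–B5, B3–B6, B2–B7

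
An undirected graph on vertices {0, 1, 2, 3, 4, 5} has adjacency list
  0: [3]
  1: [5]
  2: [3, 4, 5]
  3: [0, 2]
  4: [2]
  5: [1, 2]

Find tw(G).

A width-1 tree decomposition is:
Bags: B1 = {2, 4}  B2 = {2, 5}  B3 = {1, 5}  B4 = {2, 3}  B5 = {0, 3}
Tree: B1–B2, B2–B3, B1–B4, B4–B5
Every bag has size at most 2, so the width is 2 − 1 = 1 and tw(G) ≤ 1. Since G has at least one edge (e.g. 2–4), it is not an edgeless graph, so tw(G) ≥ 1. The upper and lower bounds meet at 1, so that is the treewidth.

1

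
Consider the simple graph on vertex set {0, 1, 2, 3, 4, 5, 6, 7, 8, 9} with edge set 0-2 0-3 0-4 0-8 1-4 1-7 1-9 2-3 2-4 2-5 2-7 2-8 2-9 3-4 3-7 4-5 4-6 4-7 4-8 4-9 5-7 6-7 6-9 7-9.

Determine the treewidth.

A width-3 tree decomposition is:
Bags: B1 = {0, 2, 3, 4}  B2 = {2, 3, 4, 7}  B3 = {2, 4, 7, 9}  B4 = {2, 4, 5, 7}  B5 = {1, 4, 7, 9}  B6 = {0, 2, 4, 8}  B7 = {4, 6, 7, 9}
Tree: B1–B2, B2–B3, B2–B4, B3–B5, B1–B6, B3–B7
The largest bag has 4 vertices, giving width 3; this decomposition certifies tw(G) ≤ 3. For the lower bound, the 4 vertices {1, 4, 7, 9} are pairwise adjacent, and any tree decomposition puts a clique entirely inside one bag — forcing width ≥ 3. Hence tw(G) = 3 exactly.

3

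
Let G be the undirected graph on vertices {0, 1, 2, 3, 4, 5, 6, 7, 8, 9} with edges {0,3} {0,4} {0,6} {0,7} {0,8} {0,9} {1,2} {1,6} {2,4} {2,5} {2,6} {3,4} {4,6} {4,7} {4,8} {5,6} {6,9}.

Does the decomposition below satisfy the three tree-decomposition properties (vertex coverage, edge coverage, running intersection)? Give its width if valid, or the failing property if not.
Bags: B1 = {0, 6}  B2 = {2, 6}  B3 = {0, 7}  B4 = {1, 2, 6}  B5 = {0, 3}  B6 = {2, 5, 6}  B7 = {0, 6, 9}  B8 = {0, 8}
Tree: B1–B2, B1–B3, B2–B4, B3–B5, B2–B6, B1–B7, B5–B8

No — vertex 4 appears in no bag.

A tree decomposition must satisfy three properties: every vertex lies in some bag; for every edge, both endpoints lie together in some bag; and for every vertex, the bags containing it form a connected subtree. Here vertex 4 appears in no bag, so the decomposition is invalid.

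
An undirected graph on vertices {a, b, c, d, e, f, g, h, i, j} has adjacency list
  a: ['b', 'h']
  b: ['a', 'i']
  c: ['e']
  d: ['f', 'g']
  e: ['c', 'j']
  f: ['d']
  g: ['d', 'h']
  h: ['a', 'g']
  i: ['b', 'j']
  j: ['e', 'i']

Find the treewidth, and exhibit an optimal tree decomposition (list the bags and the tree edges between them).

Treewidth 1.
One such decomposition:
Bags: B1 = {c, e}  B2 = {e, j}  B3 = {i, j}  B4 = {b, i}  B5 = {a, b}  B6 = {a, h}  B7 = {g, h}  B8 = {d, g}  B9 = {d, f}
Tree: B1–B2, B2–B3, B3–B4, B4–B5, B5–B6, B6–B7, B7–B8, B8–B9

Every bag has size at most 2, so the width is 2 − 1 = 1 and tw(G) ≤ 1. Any graph with an edge has treewidth ≥ 1, and G has the edge c–e. Combining the bounds, tw(G) = 1.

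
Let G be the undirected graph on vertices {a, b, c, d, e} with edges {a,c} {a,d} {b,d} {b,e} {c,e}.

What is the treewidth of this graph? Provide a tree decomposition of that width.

Treewidth 2.
One such decomposition:
Bags: B1 = {a, c, d}  B2 = {c, d, e}  B3 = {b, d, e}
Tree: B1–B2, B2–B3

Every bag has size at most 3, so the width is 3 − 1 = 2 and tw(G) ≤ 2. Since d–a–c–e–b–d is a cycle in G, G is not acyclic. Forests are exactly the graphs of treewidth ≤ 1, so tw(G) ≥ 2. Hence tw(G) = 2 exactly.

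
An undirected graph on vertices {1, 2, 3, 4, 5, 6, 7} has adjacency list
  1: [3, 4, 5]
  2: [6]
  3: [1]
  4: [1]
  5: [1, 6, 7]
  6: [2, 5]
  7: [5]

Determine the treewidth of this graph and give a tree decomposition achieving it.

Treewidth 1.
Bags: B1 = {1, 5}  B2 = {1, 4}  B3 = {5, 6}  B4 = {1, 3}  B5 = {2, 6}  B6 = {5, 7}
Tree: B1–B2, B1–B3, B2–B4, B3–B5, B3–B6

Every bag has size at most 2, so the width is 2 − 1 = 1 and tw(G) ≤ 1. Any graph with an edge has treewidth ≥ 1, and G has the edge 5–1. Therefore the treewidth is 1.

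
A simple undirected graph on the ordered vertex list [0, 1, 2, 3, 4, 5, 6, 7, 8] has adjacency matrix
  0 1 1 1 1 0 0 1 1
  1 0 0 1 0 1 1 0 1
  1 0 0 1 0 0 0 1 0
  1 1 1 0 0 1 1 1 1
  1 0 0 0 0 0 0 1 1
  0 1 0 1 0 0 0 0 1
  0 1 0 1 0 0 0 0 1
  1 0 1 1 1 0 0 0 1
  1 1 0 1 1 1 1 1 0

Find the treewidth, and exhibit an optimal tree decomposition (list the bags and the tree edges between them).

Treewidth 3.
One optimal decomposition is:
Bags: B1 = {0, 4, 7, 8}  B2 = {0, 3, 7, 8}  B3 = {0, 1, 3, 8}  B4 = {1, 3, 5, 8}  B5 = {1, 3, 6, 8}  B6 = {0, 2, 3, 7}
Tree: B1–B2, B2–B3, B3–B4, B4–B5, B2–B6

The largest bag has 4 vertices, giving width 3; this decomposition certifies tw(G) ≤ 3. Conversely, {0, 1, 3, 8} is a clique of size 4, and the vertices of any clique must share a bag in every tree decomposition; so some bag has ≥ 4 vertices and tw(G) ≥ 3. The upper and lower bounds meet at 3, so that is the treewidth.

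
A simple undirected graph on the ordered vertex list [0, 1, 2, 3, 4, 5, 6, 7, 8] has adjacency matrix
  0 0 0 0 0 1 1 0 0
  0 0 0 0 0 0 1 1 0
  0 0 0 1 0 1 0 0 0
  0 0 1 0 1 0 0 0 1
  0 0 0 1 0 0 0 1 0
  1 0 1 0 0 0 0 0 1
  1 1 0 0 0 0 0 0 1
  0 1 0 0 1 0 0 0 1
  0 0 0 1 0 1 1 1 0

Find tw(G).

A width-3 tree decomposition is:
Bags: B1 = {2, 3, 4, 7}  B2 = {2, 3, 7, 8}  B3 = {2, 5, 7, 8}  B4 = {1, 5, 7, 8}  B5 = {1, 5, 6, 8}  B6 = {0, 1, 5, 6}
Tree: B1–B2, B2–B3, B3–B4, B4–B5, B5–B6
The largest bag has 4 vertices, giving width 3; this decomposition certifies tw(G) ≤ 3. For the lower bound: the 4 vertex sets {2,3,4}, {7}, {8}, {0,1,5,6} are disjoint, each induces a connected subgraph, and every pair is joined by at least one edge of G. Contracting each set to a single vertex therefore yields K_{4} as a minor, and since treewidth is minor-monotone, tw(G) ≥ tw(K_{4}) = 3. Hence tw(G) = 3 exactly.

3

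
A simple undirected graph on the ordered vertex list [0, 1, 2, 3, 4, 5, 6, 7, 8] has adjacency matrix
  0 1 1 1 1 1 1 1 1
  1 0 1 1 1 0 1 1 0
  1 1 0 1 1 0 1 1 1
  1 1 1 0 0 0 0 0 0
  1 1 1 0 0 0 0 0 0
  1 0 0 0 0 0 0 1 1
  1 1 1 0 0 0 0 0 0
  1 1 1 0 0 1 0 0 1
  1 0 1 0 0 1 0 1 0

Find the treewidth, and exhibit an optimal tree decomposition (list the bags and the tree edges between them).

Treewidth 3.
One optimal decomposition is:
Bags: B1 = {0, 1, 2, 6}  B2 = {0, 1, 2, 7}  B3 = {0, 2, 7, 8}  B4 = {0, 5, 7, 8}  B5 = {0, 1, 2, 4}  B6 = {0, 1, 2, 3}
Tree: B1–B2, B2–B3, B3–B4, B1–B5, B2–B6

The largest bag has 4 vertices, giving width 3; this decomposition certifies tw(G) ≤ 3. On the other hand G contains the 4-clique {0, 2, 7, 8}. A clique must lie in a single bag of any decomposition, so no decomposition can have width below 3. Combining the bounds, tw(G) = 3.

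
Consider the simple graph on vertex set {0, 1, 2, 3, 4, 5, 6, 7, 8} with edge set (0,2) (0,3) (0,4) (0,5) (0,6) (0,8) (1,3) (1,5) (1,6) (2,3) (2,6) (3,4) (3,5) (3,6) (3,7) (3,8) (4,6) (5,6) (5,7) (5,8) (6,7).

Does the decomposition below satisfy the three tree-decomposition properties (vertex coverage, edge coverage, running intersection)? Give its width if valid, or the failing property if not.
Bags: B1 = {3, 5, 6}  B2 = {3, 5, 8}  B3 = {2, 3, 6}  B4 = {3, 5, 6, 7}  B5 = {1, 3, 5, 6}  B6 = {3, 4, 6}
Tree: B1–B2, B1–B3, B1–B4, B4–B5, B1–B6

No — vertex 0 appears in no bag.

A tree decomposition must satisfy three properties: every vertex lies in some bag; for every edge, both endpoints lie together in some bag; and for every vertex, the bags containing it form a connected subtree. Here vertex 0 appears in no bag, so the decomposition is invalid.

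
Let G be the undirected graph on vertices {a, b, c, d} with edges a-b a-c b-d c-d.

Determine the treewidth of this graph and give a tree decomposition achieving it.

Treewidth 2.
One such decomposition:
Bags: B1 = {a, b, c}  B2 = {b, c, d}
Tree: B1–B2

Each bag holds 3 vertices, so the decomposition has width 2, which upper-bounds the treewidth. The edges b–a–c–d–b form a cycle, so G is not a tree and its treewidth is at least 2. The upper and lower bounds meet at 2, so that is the treewidth.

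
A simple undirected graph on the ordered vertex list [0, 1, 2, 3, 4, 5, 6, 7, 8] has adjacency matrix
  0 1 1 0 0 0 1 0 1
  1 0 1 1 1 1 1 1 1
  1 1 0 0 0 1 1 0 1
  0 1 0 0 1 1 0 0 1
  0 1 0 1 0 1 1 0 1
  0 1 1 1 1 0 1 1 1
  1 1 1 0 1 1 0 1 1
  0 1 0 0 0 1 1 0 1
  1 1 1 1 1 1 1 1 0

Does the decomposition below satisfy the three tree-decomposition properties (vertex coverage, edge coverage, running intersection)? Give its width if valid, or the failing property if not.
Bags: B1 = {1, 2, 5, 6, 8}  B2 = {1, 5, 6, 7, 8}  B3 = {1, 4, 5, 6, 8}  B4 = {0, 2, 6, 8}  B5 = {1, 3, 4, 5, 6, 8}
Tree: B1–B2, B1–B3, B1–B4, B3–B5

No — edge (1,0) lies in no bag.

A tree decomposition must satisfy three properties: every vertex lies in some bag; for every edge, both endpoints lie together in some bag; and for every vertex, the bags containing it form a connected subtree. Here edge (1,0) lies in no bag, so the decomposition is invalid.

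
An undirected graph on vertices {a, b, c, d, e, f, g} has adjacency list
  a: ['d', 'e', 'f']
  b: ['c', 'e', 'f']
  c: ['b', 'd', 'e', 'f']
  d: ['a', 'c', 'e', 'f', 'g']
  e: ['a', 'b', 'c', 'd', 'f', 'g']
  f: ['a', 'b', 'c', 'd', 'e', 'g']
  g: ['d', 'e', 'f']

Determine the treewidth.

A width-3 tree decomposition is:
Bags: B1 = {d, e, f, g}  B2 = {a, d, e, f}  B3 = {c, d, e, f}  B4 = {b, c, e, f}
Tree: B1–B2, B1–B3, B3–B4
The largest bag has 4 vertices, giving width 3; this decomposition certifies tw(G) ≤ 3. On the other hand G contains the 4-clique {d, e, f, g}. A clique must lie in a single bag of any decomposition, so no decomposition can have width below 3. Combining the bounds, tw(G) = 3.

3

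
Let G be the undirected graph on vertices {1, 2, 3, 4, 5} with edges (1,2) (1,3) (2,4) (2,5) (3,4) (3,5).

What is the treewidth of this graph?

A width-2 tree decomposition is:
Bags: B1 = {2, 3, 4}  B2 = {1, 2, 3}  B3 = {2, 3, 5}
Tree: B1–B2, B2–B3
Every bag has size at most 3, so the width is 3 − 1 = 2 and tw(G) ≤ 2. Since 2–4–3–1–2 is a cycle in G, G is not acyclic. Forests are exactly the graphs of treewidth ≤ 1, so tw(G) ≥ 2. Therefore the treewidth is 2.

2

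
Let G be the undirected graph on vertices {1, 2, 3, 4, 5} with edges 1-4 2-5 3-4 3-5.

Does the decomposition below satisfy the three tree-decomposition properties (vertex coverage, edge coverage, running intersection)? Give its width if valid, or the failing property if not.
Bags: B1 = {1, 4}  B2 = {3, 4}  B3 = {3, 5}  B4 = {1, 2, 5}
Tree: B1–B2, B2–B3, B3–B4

A tree decomposition must satisfy three properties: every vertex lies in some bag; for every edge, both endpoints lie together in some bag; and for every vertex, the bags containing it form a connected subtree. Here bags containing vertex 1 are not connected in the tree, so the decomposition is invalid.

No — bags containing vertex 1 are not connected in the tree.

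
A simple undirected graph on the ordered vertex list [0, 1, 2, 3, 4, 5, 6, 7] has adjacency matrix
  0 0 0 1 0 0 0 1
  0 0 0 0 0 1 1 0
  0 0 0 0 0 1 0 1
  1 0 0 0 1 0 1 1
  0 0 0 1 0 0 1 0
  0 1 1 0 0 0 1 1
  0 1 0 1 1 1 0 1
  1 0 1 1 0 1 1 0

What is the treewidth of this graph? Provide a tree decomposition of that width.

Treewidth 2.
One such decomposition:
Bags: B1 = {5, 6, 7}  B2 = {3, 6, 7}  B3 = {1, 5, 6}  B4 = {2, 5, 7}  B5 = {3, 4, 6}  B6 = {0, 3, 7}
Tree: B1–B2, B1–B3, B1–B4, B2–B5, B2–B6

Each bag holds 3 vertices, so the decomposition has width 2, which upper-bounds the treewidth. On the other hand G contains the 3-clique {0, 3, 7}. A clique must lie in a single bag of any decomposition, so no decomposition can have width below 2. Combining the bounds, tw(G) = 2.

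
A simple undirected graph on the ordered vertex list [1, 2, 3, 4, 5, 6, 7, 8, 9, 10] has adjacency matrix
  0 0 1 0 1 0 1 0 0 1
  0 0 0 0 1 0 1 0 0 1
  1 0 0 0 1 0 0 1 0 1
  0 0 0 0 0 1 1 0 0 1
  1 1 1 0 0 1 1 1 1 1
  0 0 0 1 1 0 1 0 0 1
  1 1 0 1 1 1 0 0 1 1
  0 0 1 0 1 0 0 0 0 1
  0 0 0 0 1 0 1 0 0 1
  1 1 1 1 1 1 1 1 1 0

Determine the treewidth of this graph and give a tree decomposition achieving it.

Every bag has size at most 4, so the width is 4 − 1 = 3 and tw(G) ≤ 3. On the other hand G contains the 4-clique {4, 6, 7, 10}. A clique must lie in a single bag of any decomposition, so no decomposition can have width below 3. The upper and lower bounds meet at 3, so that is the treewidth.

Treewidth 3.
One such decomposition:
Bags: B1 = {1, 3, 5, 10}  B2 = {1, 5, 7, 10}  B3 = {5, 7, 9, 10}  B4 = {3, 5, 8, 10}  B5 = {5, 6, 7, 10}  B6 = {4, 6, 7, 10}  B7 = {2, 5, 7, 10}
Tree: B1–B2, B2–B3, B1–B4, B3–B5, B5–B6, B5–B7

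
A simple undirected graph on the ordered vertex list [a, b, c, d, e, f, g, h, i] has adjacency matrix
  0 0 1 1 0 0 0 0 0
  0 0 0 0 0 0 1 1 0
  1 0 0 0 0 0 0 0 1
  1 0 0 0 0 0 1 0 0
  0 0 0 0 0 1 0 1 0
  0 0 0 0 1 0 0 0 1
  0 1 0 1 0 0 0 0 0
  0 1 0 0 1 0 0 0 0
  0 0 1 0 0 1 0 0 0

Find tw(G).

A width-2 tree decomposition is:
Bags: B1 = {a, c, i}  B2 = {a, d, i}  B3 = {d, g, i}  B4 = {b, g, i}  B5 = {b, h, i}  B6 = {e, h, i}  B7 = {e, f, i}
Tree: B1–B2, B2–B3, B3–B4, B4–B5, B5–B6, B6–B7
The largest bag has 3 vertices, giving width 2; this decomposition certifies tw(G) ≤ 2. For the lower bound, G contains the cycle i–c–a–d–g–b–h–e–f–i, so G is not a forest; only forests have treewidth ≤ 1, hence tw(G) ≥ 2. The upper and lower bounds meet at 2, so that is the treewidth.

2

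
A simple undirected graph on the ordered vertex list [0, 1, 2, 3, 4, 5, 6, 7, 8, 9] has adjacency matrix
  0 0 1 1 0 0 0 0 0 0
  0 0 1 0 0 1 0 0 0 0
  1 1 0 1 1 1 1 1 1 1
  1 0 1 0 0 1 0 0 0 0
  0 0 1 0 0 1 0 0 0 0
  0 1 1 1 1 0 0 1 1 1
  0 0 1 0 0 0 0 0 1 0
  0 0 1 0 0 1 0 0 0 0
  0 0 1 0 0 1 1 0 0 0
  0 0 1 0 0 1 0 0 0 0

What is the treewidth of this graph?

A width-2 tree decomposition is:
Bags: B1 = {2, 3, 5}  B2 = {2, 5, 8}  B3 = {2, 5, 9}  B4 = {2, 6, 8}  B5 = {1, 2, 5}  B6 = {0, 2, 3}  B7 = {2, 5, 7}  B8 = {2, 4, 5}
Tree: B1–B2, B2–B3, B2–B4, B1–B5, B1–B6, B1–B7, B1–B8
Every bag has size at most 3, so the width is 3 − 1 = 2 and tw(G) ≤ 2. Conversely, {0, 2, 3} is a clique of size 3, and the vertices of any clique must share a bag in every tree decomposition; so some bag has ≥ 3 vertices and tw(G) ≥ 2. Therefore the treewidth is 2.

2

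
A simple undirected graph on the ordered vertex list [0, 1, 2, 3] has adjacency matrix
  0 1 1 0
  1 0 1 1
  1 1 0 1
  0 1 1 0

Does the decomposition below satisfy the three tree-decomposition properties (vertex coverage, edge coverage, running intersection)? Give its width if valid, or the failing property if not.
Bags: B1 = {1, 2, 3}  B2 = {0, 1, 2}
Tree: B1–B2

Yes; width 2.

Checking the three conditions: (i) the bags cover all of {0, 1, 2, 3}; (ii) for each edge, some bag contains both endpoints; (iii) the bags containing any fixed vertex form a subtree. All hold, so the decomposition is valid with width 3 − 1 = 2.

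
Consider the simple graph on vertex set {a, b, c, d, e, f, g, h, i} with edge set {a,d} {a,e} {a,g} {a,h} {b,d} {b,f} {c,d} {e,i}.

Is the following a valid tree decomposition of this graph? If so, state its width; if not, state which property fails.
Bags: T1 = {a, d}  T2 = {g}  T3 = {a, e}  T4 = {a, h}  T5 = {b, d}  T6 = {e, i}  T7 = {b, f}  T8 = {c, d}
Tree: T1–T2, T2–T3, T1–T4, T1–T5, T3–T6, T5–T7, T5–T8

A tree decomposition must satisfy three properties: every vertex lies in some bag; for every edge, both endpoints lie together in some bag; and for every vertex, the bags containing it form a connected subtree. Here edge (a,g) lies in no bag, so the decomposition is invalid.

No — edge (a,g) lies in no bag.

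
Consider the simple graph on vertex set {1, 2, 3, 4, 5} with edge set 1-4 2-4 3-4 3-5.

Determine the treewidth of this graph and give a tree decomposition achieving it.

Treewidth 1.
One optimal decomposition is:
Bags: B1 = {2, 4}  B2 = {3, 4}  B3 = {1, 4}  B4 = {3, 5}
Tree: B1–B2, B2–B3, B2–B4

Every bag has size at most 2, so the width is 2 − 1 = 1 and tw(G) ≤ 1. Since G has at least one edge (e.g. 4–2), it is not an edgeless graph, so tw(G) ≥ 1. Therefore the treewidth is 1.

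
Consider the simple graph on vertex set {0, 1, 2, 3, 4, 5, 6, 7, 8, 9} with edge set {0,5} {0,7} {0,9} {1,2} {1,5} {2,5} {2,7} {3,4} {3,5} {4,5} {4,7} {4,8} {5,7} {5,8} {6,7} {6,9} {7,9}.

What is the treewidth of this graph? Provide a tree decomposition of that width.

Treewidth 2.
One such decomposition:
Bags: B1 = {0, 5, 7}  B2 = {4, 5, 7}  B3 = {2, 5, 7}  B4 = {1, 2, 5}  B5 = {0, 7, 9}  B6 = {6, 7, 9}  B7 = {3, 4, 5}  B8 = {4, 5, 8}
Tree: B1–B2, B2–B3, B3–B4, B1–B5, B5–B6, B2–B7, B7–B8

Each bag holds 3 vertices, so the decomposition has width 2, which upper-bounds the treewidth. On the other hand G contains the 3-clique {0, 7, 9}. A clique must lie in a single bag of any decomposition, so no decomposition can have width below 2. Combining the bounds, tw(G) = 2.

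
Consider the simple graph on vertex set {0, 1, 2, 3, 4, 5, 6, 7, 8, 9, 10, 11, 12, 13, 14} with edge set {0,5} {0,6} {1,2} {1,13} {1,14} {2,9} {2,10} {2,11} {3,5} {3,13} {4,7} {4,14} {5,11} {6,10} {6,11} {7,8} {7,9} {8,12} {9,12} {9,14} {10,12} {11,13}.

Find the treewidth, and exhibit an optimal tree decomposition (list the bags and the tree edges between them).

Every bag has size at most 4, so the width is 4 − 1 = 3 and tw(G) ≤ 3. For the lower bound: the 4 vertex sets {0,3,5}, {13}, {11}, {1,2,6,10} are disjoint, each induces a connected subgraph, and every pair is joined by at least one edge of G. Contracting each set to a single vertex therefore yields K_{4} as a minor, and since treewidth is minor-monotone, tw(G) ≥ tw(K_{4}) = 3. The upper and lower bounds meet at 3, so that is the treewidth.

Treewidth 3.
One optimal decomposition is:
Bags: B1 = {0, 3, 5, 13}  B2 = {0, 5, 11, 13}  B3 = {0, 6, 11, 13}  B4 = {1, 6, 11, 13}  B5 = {1, 2, 6, 11}  B6 = {1, 2, 6, 10}  B7 = {1, 2, 10, 14}  B8 = {2, 9, 10, 14}  B9 = {9, 10, 12, 14}  B10 = {4, 9, 12, 14}  B11 = {4, 7, 9, 12}  B12 = {4, 7, 8, 12}
Tree: B1–B2, B2–B3, B3–B4, B4–B5, B5–B6, B6–B7, B7–B8, B8–B9, B9–B10, B10–B11, B11–B12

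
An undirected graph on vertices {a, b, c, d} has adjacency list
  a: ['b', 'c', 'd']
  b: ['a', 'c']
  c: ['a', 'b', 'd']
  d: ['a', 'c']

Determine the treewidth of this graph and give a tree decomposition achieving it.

Treewidth 2.
One optimal decomposition is:
Bags: B1 = {a, b, c}  B2 = {a, c, d}
Tree: B1–B2

The largest bag has 3 vertices, giving width 2; this decomposition certifies tw(G) ≤ 2. Conversely, {a, c, d} is a clique of size 3, and the vertices of any clique must share a bag in every tree decomposition; so some bag has ≥ 3 vertices and tw(G) ≥ 2. The upper and lower bounds meet at 2, so that is the treewidth.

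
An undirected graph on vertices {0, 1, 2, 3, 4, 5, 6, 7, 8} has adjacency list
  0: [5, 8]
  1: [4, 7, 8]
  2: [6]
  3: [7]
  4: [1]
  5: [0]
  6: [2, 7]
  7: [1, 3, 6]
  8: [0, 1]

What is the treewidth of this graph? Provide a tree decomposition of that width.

Each bag holds 2 vertices, so the decomposition has width 1, which upper-bounds the treewidth. Since G has at least one edge (e.g. 0–5), it is not an edgeless graph, so tw(G) ≥ 1. Combining the bounds, tw(G) = 1.

Treewidth 1.
One such decomposition:
Bags: B1 = {0, 5}  B2 = {0, 8}  B3 = {1, 8}  B4 = {1, 7}  B5 = {1, 4}  B6 = {6, 7}  B7 = {3, 7}  B8 = {2, 6}
Tree: B1–B2, B2–B3, B3–B4, B4–B5, B4–B6, B4–B7, B6–B8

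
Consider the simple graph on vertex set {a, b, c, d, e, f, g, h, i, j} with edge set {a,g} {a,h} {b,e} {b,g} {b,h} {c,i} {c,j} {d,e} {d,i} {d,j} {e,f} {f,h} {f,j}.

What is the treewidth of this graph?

2

A width-2 tree decomposition is:
Bags: B1 = {c, d, i}  B2 = {c, d, j}  B3 = {d, e, j}  B4 = {e, f, j}  B5 = {b, e, f}  B6 = {b, f, h}  B7 = {b, g, h}  B8 = {a, g, h}
Tree: B1–B2, B2–B3, B3–B4, B4–B5, B5–B6, B6–B7, B7–B8
The largest bag has 3 vertices, giving width 2; this decomposition certifies tw(G) ≤ 2. For the lower bound, G contains the cycle i–c–j–d–i, so G is not a forest; only forests have treewidth ≤ 1, hence tw(G) ≥ 2. Hence tw(G) = 2 exactly.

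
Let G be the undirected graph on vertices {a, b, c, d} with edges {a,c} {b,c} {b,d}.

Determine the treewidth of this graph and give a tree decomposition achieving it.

Each bag holds 2 vertices, so the decomposition has width 1, which upper-bounds the treewidth. Since G has at least one edge (e.g. b–d), it is not an edgeless graph, so tw(G) ≥ 1. Combining the bounds, tw(G) = 1.

Treewidth 1.
Bags: B1 = {b, d}  B2 = {b, c}  B3 = {a, c}
Tree: B1–B2, B2–B3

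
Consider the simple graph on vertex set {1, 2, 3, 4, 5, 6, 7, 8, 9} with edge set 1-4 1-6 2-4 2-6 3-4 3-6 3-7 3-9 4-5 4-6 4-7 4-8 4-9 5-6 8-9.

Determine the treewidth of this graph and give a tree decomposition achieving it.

Every bag has size at most 3, so the width is 3 − 1 = 2 and tw(G) ≤ 2. Conversely, {4, 8, 9} is a clique of size 3, and the vertices of any clique must share a bag in every tree decomposition; so some bag has ≥ 3 vertices and tw(G) ≥ 2. The upper and lower bounds meet at 2, so that is the treewidth.

Treewidth 2.
One optimal decomposition is:
Bags: B1 = {2, 4, 6}  B2 = {3, 4, 6}  B3 = {3, 4, 9}  B4 = {4, 8, 9}  B5 = {4, 5, 6}  B6 = {3, 4, 7}  B7 = {1, 4, 6}
Tree: B1–B2, B2–B3, B3–B4, B1–B5, B3–B6, B2–B7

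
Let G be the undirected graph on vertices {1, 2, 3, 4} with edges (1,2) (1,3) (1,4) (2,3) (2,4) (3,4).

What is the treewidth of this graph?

A width-3 tree decomposition is:
Bags: B1 = {1, 2, 3, 4}
Tree: (single bag)
With just one bag of size 4, the width is 4 − 1 = 3, so tw(G) ≤ 3. Conversely, {1, 2, 3, 4} is a clique of size 4, and the vertices of any clique must share a bag in every tree decomposition; so some bag has ≥ 4 vertices and tw(G) ≥ 3. Combining the bounds, tw(G) = 3.

3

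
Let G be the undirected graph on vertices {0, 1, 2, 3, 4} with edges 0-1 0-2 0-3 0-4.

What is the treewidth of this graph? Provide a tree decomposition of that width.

Treewidth 1.
One such decomposition:
Bags: B1 = {0, 4}  B2 = {0, 2}  B3 = {0, 3}  B4 = {0, 1}
Tree: B1–B2, B1–B3, B1–B4

The largest bag has 2 vertices, giving width 1; this decomposition certifies tw(G) ≤ 1. G has an edge, so its treewidth is at least 1. Therefore the treewidth is 1.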